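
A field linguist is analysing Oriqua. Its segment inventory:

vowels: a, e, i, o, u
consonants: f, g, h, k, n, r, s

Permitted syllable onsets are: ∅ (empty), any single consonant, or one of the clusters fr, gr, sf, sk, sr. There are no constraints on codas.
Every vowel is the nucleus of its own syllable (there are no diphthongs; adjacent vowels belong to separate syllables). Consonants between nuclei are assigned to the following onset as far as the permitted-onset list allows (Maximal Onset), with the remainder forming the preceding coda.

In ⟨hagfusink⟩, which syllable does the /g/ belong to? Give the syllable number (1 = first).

The vowels are a, u, i — 3 nuclei, so 3 syllables.
σ1/σ2 boundary: /gf/ splits as /g/ + /f/ (/f/ is the longest suffix that is a licit onset).
σ2/σ3 boundary: /s/ → onset of the next syllable (single consonants are always licit onsets).
So the parse is hag.fu.sink.
The /g/ is in the coda of syllable 1 (/hag/).

1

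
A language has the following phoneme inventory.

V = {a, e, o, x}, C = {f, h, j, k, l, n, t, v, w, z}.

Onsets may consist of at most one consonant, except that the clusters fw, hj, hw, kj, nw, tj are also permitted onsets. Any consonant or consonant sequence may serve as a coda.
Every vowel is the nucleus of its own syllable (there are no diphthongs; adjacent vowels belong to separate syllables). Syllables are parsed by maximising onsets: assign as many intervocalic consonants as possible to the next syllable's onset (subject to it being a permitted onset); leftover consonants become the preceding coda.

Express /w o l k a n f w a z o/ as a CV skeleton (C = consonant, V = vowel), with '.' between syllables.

CVC.CVC.CCV.CV

Vowels present: o, a, a, o; each is a nucleus, giving 4 syllables.
σ1/σ2 boundary: /lk/ — longest licit onset from the right is /k/, leaving /l/ as coda.
σ2/σ3 boundary: /nfw/ — longest licit onset from the right is /fw/, leaving /n/ as coda.
σ3/σ4 boundary: /z/ is a single consonant, so it becomes the next onset.
So the parse is wol.kan.fwa.zo.
Mapping each syllable to C/V: /wol/ → CVC, /kan/ → CVC, /fwa/ → CCV, /zo/ → CV.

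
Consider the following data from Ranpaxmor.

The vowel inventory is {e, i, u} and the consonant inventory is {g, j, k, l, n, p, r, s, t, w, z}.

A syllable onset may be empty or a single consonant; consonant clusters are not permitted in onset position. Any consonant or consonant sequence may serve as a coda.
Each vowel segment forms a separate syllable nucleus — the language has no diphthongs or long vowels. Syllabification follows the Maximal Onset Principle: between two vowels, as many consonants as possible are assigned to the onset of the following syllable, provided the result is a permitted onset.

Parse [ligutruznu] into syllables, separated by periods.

Vowels present: i, u, u, u; each is a nucleus, giving 4 syllables.
σ1/σ2 boundary: /g/ is a single consonant, so it becomes the next onset.
σ2/σ3 boundary: cluster /tr/ — the longest permitted-onset suffix is /r/; onset = /r/, preceding coda = /t/.
σ3/σ4 boundary: /zn/; trying suffixes from longest down, /n/ is the first permitted one, so coda /z/ | onset /n/.

li.gut.ruz.nu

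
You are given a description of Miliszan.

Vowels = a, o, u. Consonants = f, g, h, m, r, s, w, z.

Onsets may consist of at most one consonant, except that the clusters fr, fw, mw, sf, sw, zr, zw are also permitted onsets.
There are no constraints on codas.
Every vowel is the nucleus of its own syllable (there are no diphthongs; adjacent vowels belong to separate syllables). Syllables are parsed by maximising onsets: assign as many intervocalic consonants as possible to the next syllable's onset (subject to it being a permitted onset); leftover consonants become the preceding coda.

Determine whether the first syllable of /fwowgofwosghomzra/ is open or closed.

closed

Vowels present: o, o, o, o, a; each is a nucleus, giving 5 syllables.
σ1/σ2 boundary: /wg/; trying suffixes from longest down, /g/ is the first permitted one, so coda /w/ | onset /g/.
σ2/σ3 boundary: cluster /fw/ — /fw/ is itself a permitted onset, so the whole cluster goes right; preceding coda = ∅.
σ3/σ4 boundary: /sgh/ splits as /sg/ + /h/ (/h/ is the longest suffix that is a licit onset).
σ4/σ5 boundary: /mzr/; trying suffixes from longest down, /zr/ is the first permitted one, so coda /m/ | onset /zr/.
Syllabification: fwow.go.fwosg.hom.zra.
Syllable 1 is /fwow/ with coda /w/, so it is closed.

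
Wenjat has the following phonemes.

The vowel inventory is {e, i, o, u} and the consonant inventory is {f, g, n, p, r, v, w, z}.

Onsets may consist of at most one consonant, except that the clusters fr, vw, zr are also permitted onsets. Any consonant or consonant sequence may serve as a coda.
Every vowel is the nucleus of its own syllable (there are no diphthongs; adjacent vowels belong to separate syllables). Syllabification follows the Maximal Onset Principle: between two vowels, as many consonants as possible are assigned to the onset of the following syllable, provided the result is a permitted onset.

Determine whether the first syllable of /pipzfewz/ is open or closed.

closed

Nuclei (vowels): i, e → 2 syllables.
V1 /i/ – V2 /e/: cluster /pzf/ — the longest permitted-onset suffix is /f/; onset = /f/, preceding coda = /pz/.
Result: pipz.fewz.
Syllable 1 is /pipz/ with coda /pz/, so it is closed.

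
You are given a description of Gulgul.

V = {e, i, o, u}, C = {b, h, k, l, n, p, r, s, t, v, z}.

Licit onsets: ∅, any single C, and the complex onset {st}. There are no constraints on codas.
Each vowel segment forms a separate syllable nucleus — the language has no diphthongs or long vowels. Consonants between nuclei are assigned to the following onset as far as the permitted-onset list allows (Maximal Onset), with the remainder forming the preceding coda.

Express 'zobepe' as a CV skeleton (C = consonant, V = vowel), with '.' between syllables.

CV.CV.CV

Vowels present: o, e, e; each is a nucleus, giving 3 syllables.
σ1/σ2 boundary: /b/ → onset of the next syllable (single consonants are always licit onsets).
σ2/σ3 boundary: just /p/ — single C goes to the following onset.
Syllabification: zo.be.pe.
Mapping each syllable to C/V: /zo/ → CV, /be/ → CV, /pe/ → CV.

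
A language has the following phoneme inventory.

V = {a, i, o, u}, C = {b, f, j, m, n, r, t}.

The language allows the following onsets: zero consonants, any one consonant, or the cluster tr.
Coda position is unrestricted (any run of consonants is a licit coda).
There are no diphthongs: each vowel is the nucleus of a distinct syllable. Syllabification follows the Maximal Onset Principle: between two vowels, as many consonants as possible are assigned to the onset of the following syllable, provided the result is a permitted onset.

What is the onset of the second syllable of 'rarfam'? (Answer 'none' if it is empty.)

f

The vowels are a, a — 2 nuclei, so 2 syllables.
Between /a/ (V1) and /a/ (V2): cluster /rf/ — the longest permitted-onset suffix is /f/; onset = /f/, preceding coda = /r/.
Syllabification: rar.fam.
Syllable 2 is /fam/: onset /f/, nucleus /a/, coda /m/.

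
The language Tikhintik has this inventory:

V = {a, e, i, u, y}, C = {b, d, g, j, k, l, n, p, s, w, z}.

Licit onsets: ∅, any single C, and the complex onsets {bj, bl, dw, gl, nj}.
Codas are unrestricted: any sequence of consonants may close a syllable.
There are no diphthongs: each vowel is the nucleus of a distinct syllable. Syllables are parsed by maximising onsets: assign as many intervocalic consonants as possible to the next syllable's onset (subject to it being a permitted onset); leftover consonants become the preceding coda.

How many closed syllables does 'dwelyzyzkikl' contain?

The vowels are e, y, y, i — 4 nuclei, so 4 syllables.
/e…y/ gap (V1→V2): just /l/ — single C goes to the following onset.
/y…y/ gap (V2→V3): /z/ → onset of the next syllable (single consonants are always licit onsets).
/y…i/ gap (V3→V4): /zk/ — longest licit onset from the right is /k/, leaving /z/ as coda.
Result: dwe.ly.zyz.kikl.
Classifying each syllable: /dwe/ (open), /ly/ (open), /zyz/ (closed), /kikl/ (closed).
Closed syllables: 2.

2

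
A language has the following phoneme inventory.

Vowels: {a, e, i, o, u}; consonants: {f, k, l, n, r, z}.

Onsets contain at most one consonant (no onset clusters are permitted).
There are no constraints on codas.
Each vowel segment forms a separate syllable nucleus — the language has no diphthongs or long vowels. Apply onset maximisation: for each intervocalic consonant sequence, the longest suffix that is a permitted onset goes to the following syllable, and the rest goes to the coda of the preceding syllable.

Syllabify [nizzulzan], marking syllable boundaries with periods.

niz.zul.zan

Nuclei (vowels): i, u, a → 3 syllables.
V1 /i/ – V2 /u/: /zz/; trying suffixes from longest down, /z/ is the first permitted one, so coda /z/ | onset /z/.
V2 /u/ – V3 /a/: /lz/; trying suffixes from longest down, /z/ is the first permitted one, so coda /l/ | onset /z/.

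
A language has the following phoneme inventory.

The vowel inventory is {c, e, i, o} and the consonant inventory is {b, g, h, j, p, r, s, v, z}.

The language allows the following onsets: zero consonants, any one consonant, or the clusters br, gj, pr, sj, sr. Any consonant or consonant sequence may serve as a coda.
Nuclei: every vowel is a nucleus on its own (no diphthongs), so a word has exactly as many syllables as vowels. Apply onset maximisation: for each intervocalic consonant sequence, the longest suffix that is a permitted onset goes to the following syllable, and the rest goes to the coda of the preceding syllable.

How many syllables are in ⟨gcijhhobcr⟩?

4

Vowels present: c, i, o, c; each is a nucleus, giving 4 syllables.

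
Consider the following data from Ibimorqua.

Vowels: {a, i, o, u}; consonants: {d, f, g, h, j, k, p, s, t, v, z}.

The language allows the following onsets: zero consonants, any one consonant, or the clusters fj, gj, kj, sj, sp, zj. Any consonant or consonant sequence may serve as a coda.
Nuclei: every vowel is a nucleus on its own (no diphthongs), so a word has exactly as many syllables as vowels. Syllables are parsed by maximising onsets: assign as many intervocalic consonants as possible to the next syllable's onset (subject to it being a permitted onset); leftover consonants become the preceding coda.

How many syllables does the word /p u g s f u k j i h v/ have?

3

Nuclei (vowels): u, u, i → 3 syllables.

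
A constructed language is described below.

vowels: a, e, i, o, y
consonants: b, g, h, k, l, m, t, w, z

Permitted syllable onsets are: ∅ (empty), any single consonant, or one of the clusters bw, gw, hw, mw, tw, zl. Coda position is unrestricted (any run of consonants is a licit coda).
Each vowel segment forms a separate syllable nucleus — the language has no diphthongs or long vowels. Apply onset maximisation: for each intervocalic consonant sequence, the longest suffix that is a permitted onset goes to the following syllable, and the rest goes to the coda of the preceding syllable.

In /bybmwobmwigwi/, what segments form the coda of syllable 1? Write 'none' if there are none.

b

The vowels are y, o, i, i — 4 nuclei, so 4 syllables.
V1 /y/ – V2 /o/: /bmw/; trying suffixes from longest down, /mw/ is the first permitted one, so coda /b/ | onset /mw/.
V2 /o/ – V3 /i/: /bmw/ — longest licit onset from the right is /mw/, leaving /b/ as coda.
V3 /i/ – V4 /i/: /gw/ — entire cluster is a permitted onset → onset /gw/, coda ∅.
So the parse is byb.mwob.mwi.gwi.
Syllable 1 is /byb/: onset /b/, nucleus /y/, coda /b/.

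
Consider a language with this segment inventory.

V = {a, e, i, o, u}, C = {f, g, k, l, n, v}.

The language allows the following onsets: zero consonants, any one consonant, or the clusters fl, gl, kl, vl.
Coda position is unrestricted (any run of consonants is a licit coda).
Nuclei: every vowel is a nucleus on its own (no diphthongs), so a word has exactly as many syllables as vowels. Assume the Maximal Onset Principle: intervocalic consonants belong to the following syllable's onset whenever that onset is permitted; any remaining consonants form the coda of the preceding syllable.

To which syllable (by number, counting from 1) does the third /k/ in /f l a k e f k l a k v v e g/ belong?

3

Vowels present: a, e, a, e; each is a nucleus, giving 4 syllables.
/a…e/ gap (V1→V2): /k/ is a single consonant, so it becomes the next onset.
/e…a/ gap (V2→V3): /fkl/; trying suffixes from longest down, /kl/ is the first permitted one, so coda /f/ | onset /kl/.
/a…e/ gap (V3→V4): /kvv/ — longest licit onset from the right is /v/, leaving /kv/ as coda.
So the parse is fla.kef.klakv.veg.
The third /k/ is in the coda of syllable 3 (/klakv/).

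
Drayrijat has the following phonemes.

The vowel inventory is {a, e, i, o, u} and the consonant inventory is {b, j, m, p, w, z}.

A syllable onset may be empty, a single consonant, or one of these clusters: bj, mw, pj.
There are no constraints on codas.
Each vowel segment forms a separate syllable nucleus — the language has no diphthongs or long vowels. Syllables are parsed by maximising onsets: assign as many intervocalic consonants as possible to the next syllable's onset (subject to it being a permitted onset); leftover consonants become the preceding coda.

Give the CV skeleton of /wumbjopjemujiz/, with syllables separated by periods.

Vowels present: u, o, e, u, i; each is a nucleus, giving 5 syllables.
σ1/σ2 boundary: cluster /mbj/ — the longest permitted-onset suffix is /bj/; onset = /bj/, preceding coda = /m/.
σ2/σ3 boundary: cluster /pj/ — /pj/ is itself a permitted onset, so the whole cluster goes right; preceding coda = ∅.
σ3/σ4 boundary: /m/ → onset of the next syllable (single consonants are always licit onsets).
σ4/σ5 boundary: /j/ is a single consonant, so it becomes the next onset.
So the parse is wum.bjo.pje.mu.jiz.
Mapping each syllable to C/V: /wum/ → CVC, /bjo/ → CCV, /pje/ → CCV, /mu/ → CV, /jiz/ → CVC.

CVC.CCV.CCV.CV.CVC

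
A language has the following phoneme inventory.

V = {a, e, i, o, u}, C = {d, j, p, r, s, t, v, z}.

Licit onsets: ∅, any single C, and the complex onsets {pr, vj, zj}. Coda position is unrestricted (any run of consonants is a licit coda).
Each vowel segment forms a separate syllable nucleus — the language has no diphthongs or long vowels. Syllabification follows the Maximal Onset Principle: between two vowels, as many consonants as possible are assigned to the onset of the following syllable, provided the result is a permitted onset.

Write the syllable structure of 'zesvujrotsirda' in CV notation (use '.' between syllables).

CVC.CVC.CVC.CVC.CV

Nuclei (vowels): e, u, o, i, a → 5 syllables.
Between /e/ (V1) and /u/ (V2): /sv/ splits as /s/ + /v/ (/v/ is the longest suffix that is a licit onset).
Between /u/ (V2) and /o/ (V3): cluster /jr/ — the longest permitted-onset suffix is /r/; onset = /r/, preceding coda = /j/.
Between /o/ (V3) and /i/ (V4): cluster /ts/ — the longest permitted-onset suffix is /s/; onset = /s/, preceding coda = /t/.
Between /i/ (V4) and /a/ (V5): /rd/ — longest licit onset from the right is /d/, leaving /r/ as coda.
Putting it together: zes.vuj.rot.sir.da.
Mapping each syllable to C/V: /zes/ → CVC, /vuj/ → CVC, /rot/ → CVC, /sir/ → CVC, /da/ → CV.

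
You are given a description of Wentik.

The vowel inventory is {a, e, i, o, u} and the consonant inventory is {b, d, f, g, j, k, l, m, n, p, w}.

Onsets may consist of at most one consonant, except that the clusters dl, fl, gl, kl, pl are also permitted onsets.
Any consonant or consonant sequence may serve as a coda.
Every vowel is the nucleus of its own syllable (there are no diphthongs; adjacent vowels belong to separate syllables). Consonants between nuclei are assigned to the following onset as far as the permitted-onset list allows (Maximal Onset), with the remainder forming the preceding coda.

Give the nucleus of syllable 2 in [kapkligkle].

The vowels are a, i, e — 3 nuclei, so 3 syllables.
The second nucleus (vowel 2 from the left) is /i/.

i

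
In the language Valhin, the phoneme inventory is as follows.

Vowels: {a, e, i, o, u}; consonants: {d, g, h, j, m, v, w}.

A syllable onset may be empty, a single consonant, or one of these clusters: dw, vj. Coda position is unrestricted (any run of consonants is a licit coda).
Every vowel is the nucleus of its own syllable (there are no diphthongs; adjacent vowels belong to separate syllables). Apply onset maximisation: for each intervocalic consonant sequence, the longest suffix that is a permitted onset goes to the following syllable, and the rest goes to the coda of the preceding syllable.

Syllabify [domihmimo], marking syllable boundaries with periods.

Vowels present: o, i, i, o; each is a nucleus, giving 4 syllables.
/o…i/ gap (V1→V2): just /m/ — single C goes to the following onset.
/i…i/ gap (V2→V3): /hm/ splits as /h/ + /m/ (/m/ is the longest suffix that is a licit onset).
/i…o/ gap (V3→V4): /m/ is a single consonant, so it becomes the next onset.

do.mih.mi.mo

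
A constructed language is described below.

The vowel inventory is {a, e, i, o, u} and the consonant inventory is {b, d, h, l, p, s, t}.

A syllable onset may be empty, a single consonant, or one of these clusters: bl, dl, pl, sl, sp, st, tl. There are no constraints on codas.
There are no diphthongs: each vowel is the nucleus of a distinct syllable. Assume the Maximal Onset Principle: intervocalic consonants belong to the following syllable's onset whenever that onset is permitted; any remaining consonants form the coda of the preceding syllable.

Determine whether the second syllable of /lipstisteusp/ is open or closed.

open

The vowels are i, i, e, u — 4 nuclei, so 4 syllables.
V1 /i/ – V2 /i/: /pst/ splits as /p/ + /st/ (/st/ is the longest suffix that is a licit onset).
V2 /i/ – V3 /e/: cluster /st/ — /st/ is itself a permitted onset, so the whole cluster goes right; preceding coda = ∅.
V3 /e/ – V4 /u/: nothing intervenes; syllable break is V.V.
Putting it together: lip.sti.ste.usp.
Syllable 2 is /sti/; it ends in its nucleus with no coda, so it is open.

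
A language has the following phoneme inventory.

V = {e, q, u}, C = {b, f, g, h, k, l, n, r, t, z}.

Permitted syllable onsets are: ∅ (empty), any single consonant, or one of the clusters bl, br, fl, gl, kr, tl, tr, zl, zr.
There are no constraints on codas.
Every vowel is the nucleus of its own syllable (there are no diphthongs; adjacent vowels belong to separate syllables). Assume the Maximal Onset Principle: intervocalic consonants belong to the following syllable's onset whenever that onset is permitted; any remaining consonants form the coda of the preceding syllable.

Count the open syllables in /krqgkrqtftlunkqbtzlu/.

Vowels present: q, q, u, q, u; each is a nucleus, giving 5 syllables.
V1 /q/ – V2 /q/: cluster /gkr/ — the longest permitted-onset suffix is /kr/; onset = /kr/, preceding coda = /g/.
V2 /q/ – V3 /u/: /tftl/ splits as /tf/ + /tl/ (/tl/ is the longest suffix that is a licit onset).
V3 /u/ – V4 /q/: /nk/ — longest licit onset from the right is /k/, leaving /n/ as coda.
V4 /q/ – V5 /u/: cluster /btzl/ — the longest permitted-onset suffix is /zl/; onset = /zl/, preceding coda = /bt/.
Syllabification: krqg.krqtf.tlun.kqbt.zlu.
Classifying each syllable: /krqg/ (closed), /krqtf/ (closed), /tlun/ (closed), /kqbt/ (closed), /zlu/ (open).
Open syllables: 1.

1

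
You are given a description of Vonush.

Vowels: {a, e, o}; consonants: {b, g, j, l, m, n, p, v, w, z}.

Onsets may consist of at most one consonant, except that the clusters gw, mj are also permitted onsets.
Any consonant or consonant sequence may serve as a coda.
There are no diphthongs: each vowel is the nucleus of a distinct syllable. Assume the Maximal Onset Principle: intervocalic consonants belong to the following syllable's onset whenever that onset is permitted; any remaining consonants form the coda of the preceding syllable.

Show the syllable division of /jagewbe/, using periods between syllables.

The vowels are a, e, e — 3 nuclei, so 3 syllables.
σ1/σ2 boundary: just /g/ — single C goes to the following onset.
σ2/σ3 boundary: /wb/ — longest licit onset from the right is /b/, leaving /w/ as coda.

ja.gew.be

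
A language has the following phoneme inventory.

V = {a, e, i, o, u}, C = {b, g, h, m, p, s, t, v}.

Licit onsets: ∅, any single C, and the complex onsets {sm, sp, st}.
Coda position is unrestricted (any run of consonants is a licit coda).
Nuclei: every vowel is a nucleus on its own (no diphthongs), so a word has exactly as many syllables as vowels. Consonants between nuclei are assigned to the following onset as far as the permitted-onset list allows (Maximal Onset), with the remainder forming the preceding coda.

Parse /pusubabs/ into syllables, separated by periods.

pu.su.babs

Nuclei (vowels): u, u, a → 3 syllables.
σ1/σ2 boundary: /s/ → onset of the next syllable (single consonants are always licit onsets).
σ2/σ3 boundary: /b/ → onset of the next syllable (single consonants are always licit onsets).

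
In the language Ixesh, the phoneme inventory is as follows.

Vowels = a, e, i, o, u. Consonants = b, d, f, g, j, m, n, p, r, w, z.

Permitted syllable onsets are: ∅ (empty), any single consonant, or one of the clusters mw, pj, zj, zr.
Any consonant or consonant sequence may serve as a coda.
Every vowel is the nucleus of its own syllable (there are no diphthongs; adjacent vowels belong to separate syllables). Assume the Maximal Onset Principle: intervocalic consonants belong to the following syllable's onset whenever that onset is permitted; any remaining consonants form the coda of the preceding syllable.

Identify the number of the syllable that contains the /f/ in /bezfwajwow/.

Vowels present: e, a, o; each is a nucleus, giving 3 syllables.
V1 /e/ – V2 /a/: /zfw/; trying suffixes from longest down, /w/ is the first permitted one, so coda /zf/ | onset /w/.
V2 /a/ – V3 /o/: /jw/ — longest licit onset from the right is /w/, leaving /j/ as coda.
Result: bezf.waj.wow.
The /f/ is in the coda of syllable 1 (/bezf/).

1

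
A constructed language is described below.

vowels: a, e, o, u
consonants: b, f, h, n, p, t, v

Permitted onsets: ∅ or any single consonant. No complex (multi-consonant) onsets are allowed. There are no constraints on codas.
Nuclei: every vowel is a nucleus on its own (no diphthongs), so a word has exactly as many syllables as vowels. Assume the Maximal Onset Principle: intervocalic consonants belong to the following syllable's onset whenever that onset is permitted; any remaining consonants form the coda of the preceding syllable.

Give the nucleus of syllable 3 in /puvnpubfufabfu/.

The vowels are u, u, u, a, u — 5 nuclei, so 5 syllables.
The third nucleus (vowel 3 from the left) is /u/.

u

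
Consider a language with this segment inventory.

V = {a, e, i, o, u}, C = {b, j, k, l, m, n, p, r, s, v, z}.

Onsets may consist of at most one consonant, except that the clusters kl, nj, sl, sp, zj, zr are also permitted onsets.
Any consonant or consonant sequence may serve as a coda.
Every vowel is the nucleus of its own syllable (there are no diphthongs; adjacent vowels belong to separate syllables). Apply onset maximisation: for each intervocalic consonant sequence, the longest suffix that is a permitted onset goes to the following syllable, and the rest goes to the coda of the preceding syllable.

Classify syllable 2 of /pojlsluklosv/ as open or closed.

Vowels present: o, u, o; each is a nucleus, giving 3 syllables.
/o…u/ gap (V1→V2): cluster /jlsl/ — the longest permitted-onset suffix is /sl/; onset = /sl/, preceding coda = /jl/.
/u…o/ gap (V2→V3): cluster /kl/ — /kl/ is itself a permitted onset, so the whole cluster goes right; preceding coda = ∅.
Syllabification: pojl.slu.klosv.
Syllable 2 is /slu/; it ends in its nucleus with no coda, so it is open.

open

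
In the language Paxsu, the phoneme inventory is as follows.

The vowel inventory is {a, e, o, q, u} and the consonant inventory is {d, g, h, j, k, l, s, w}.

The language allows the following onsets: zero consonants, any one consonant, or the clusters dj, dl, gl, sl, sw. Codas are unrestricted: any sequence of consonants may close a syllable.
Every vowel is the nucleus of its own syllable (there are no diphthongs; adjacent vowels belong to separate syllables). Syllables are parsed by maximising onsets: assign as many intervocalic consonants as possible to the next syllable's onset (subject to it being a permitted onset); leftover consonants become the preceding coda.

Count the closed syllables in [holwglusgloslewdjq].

The vowels are o, u, o, e, q — 5 nuclei, so 5 syllables.
σ1/σ2 boundary: /lwgl/ — longest licit onset from the right is /gl/, leaving /lw/ as coda.
σ2/σ3 boundary: /sgl/ splits as /s/ + /gl/ (/gl/ is the longest suffix that is a licit onset).
σ3/σ4 boundary: /sl/ is a licit onset in full, so it all attaches to the next syllable.
σ4/σ5 boundary: /wdj/ — longest licit onset from the right is /dj/, leaving /w/ as coda.
Syllabification: holw.glus.glo.slew.djq.
Classifying each syllable: /holw/ (closed), /glus/ (closed), /glo/ (open), /slew/ (closed), /djq/ (open).
Closed syllables: 3.

3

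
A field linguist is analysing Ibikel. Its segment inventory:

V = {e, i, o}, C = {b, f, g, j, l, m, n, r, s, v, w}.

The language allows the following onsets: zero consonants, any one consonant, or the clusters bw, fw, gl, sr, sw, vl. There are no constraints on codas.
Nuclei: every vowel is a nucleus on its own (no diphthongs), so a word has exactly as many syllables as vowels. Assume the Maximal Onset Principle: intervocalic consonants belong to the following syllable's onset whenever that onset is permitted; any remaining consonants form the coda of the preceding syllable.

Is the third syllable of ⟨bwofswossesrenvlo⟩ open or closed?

The vowels are o, o, e, e, o — 5 nuclei, so 5 syllables.
Between /o/ (V1) and /o/ (V2): cluster /fsw/ — the longest permitted-onset suffix is /sw/; onset = /sw/, preceding coda = /f/.
Between /o/ (V2) and /e/ (V3): /ss/; trying suffixes from longest down, /s/ is the first permitted one, so coda /s/ | onset /s/.
Between /e/ (V3) and /e/ (V4): cluster /sr/ — /sr/ is itself a permitted onset, so the whole cluster goes right; preceding coda = ∅.
Between /e/ (V4) and /o/ (V5): cluster /nvl/ — the longest permitted-onset suffix is /vl/; onset = /vl/, preceding coda = /n/.
So the parse is bwof.swos.se.sren.vlo.
Syllable 3 is /se/; it ends in its nucleus with no coda, so it is open.

open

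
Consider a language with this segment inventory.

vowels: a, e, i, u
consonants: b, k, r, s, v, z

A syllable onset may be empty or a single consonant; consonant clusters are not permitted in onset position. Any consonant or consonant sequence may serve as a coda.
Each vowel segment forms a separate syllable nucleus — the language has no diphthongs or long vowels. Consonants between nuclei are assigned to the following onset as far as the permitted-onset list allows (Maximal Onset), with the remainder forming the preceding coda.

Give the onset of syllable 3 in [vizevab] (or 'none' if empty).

The vowels are i, e, a — 3 nuclei, so 3 syllables.
V1 /i/ – V2 /e/: /z/ is a single consonant, so it becomes the next onset.
V2 /e/ – V3 /a/: /v/ → onset of the next syllable (single consonants are always licit onsets).
Syllabification: vi.ze.vab.
Syllable 3 is /vab/: onset /v/, nucleus /a/, coda /b/.

v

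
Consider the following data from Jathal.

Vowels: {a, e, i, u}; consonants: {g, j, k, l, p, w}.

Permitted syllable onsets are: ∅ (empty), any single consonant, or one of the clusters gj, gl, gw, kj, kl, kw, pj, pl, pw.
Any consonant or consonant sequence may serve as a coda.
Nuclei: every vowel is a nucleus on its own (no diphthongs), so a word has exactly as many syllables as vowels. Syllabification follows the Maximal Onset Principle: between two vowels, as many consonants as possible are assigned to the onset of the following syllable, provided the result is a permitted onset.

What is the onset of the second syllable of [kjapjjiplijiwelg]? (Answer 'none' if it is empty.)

Vowels present: a, i, i, i, e; each is a nucleus, giving 5 syllables.
/a…i/ gap (V1→V2): /pjj/ splits as /pj/ + /j/ (/j/ is the longest suffix that is a licit onset).
/i…i/ gap (V2→V3): /pl/ — entire cluster is a permitted onset → onset /pl/, coda ∅.
/i…i/ gap (V3→V4): /j/ is a single consonant, so it becomes the next onset.
/i…e/ gap (V4→V5): /w/ → onset of the next syllable (single consonants are always licit onsets).
Result: kjapj.ji.pli.ji.welg.
Syllable 2 is /ji/: onset /j/, nucleus /i/, coda ∅.

j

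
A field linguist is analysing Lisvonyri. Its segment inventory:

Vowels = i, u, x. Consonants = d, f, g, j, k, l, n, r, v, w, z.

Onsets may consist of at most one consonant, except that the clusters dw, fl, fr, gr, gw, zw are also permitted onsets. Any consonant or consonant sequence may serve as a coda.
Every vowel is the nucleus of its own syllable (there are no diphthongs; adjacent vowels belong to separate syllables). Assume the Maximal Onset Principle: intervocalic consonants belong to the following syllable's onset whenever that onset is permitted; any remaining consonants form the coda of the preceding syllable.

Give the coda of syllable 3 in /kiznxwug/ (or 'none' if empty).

g

The vowels are i, x, u — 3 nuclei, so 3 syllables.
V1 /i/ – V2 /x/: cluster /zn/ — the longest permitted-onset suffix is /n/; onset = /n/, preceding coda = /z/.
V2 /x/ – V3 /u/: just /w/ — single C goes to the following onset.
Syllabification: kiz.nx.wug.
Syllable 3 is /wug/: onset /w/, nucleus /u/, coda /g/.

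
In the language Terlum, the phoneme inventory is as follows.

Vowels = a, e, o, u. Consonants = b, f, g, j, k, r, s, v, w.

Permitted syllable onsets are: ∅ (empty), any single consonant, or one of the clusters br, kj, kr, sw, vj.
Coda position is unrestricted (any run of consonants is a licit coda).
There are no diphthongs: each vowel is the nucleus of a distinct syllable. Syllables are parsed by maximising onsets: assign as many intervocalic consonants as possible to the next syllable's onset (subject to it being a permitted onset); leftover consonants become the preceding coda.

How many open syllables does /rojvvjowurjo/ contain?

2

Vowels present: o, o, u, o; each is a nucleus, giving 4 syllables.
Between /o/ (V1) and /o/ (V2): cluster /jvvj/ — the longest permitted-onset suffix is /vj/; onset = /vj/, preceding coda = /jv/.
Between /o/ (V2) and /u/ (V3): /w/ → onset of the next syllable (single consonants are always licit onsets).
Between /u/ (V3) and /o/ (V4): /rj/ splits as /r/ + /j/ (/j/ is the longest suffix that is a licit onset).
Syllabification: rojv.vjo.wur.jo.
Classifying each syllable: /rojv/ (closed), /vjo/ (open), /wur/ (closed), /jo/ (open).
Open syllables: 2.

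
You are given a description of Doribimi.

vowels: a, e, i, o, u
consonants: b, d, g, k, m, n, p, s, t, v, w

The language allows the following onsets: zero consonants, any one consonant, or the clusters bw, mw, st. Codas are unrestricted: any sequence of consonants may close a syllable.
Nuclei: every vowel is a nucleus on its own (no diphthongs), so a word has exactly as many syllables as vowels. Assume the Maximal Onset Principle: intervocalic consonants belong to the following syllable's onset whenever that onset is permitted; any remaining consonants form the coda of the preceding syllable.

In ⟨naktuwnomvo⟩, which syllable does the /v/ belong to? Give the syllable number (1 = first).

Vowels present: a, u, o, o; each is a nucleus, giving 4 syllables.
Between /a/ (V1) and /u/ (V2): cluster /kt/ — the longest permitted-onset suffix is /t/; onset = /t/, preceding coda = /k/.
Between /u/ (V2) and /o/ (V3): /wn/ — longest licit onset from the right is /n/, leaving /w/ as coda.
Between /o/ (V3) and /o/ (V4): /mv/ — longest licit onset from the right is /v/, leaving /m/ as coda.
Putting it together: nak.tuw.nom.vo.
The /v/ is in the onset of syllable 4 (/vo/).

4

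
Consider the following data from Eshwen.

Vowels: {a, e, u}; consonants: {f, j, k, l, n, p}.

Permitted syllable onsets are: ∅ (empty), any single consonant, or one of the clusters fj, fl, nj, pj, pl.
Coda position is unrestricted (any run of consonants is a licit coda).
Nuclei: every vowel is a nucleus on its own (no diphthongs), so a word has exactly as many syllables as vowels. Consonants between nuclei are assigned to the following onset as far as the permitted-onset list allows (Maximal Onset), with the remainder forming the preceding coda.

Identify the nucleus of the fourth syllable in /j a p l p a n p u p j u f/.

Vowels present: a, a, u, u; each is a nucleus, giving 4 syllables.
The fourth nucleus (vowel 4 from the left) is /u/.

u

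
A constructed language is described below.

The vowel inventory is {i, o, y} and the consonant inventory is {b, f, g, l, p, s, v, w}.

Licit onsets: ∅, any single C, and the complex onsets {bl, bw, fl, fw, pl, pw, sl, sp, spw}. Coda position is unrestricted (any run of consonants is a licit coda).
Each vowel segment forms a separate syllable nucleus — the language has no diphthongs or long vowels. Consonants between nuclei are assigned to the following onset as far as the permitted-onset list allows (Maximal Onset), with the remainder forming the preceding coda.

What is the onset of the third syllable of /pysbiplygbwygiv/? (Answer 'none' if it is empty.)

Nuclei (vowels): y, i, y, y, i → 5 syllables.
Between /y/ (V1) and /i/ (V2): /sb/ — longest licit onset from the right is /b/, leaving /s/ as coda.
Between /i/ (V2) and /y/ (V3): /pl/ — entire cluster is a permitted onset → onset /pl/, coda ∅.
Between /y/ (V3) and /y/ (V4): /gbw/; trying suffixes from longest down, /bw/ is the first permitted one, so coda /g/ | onset /bw/.
Between /y/ (V4) and /i/ (V5): /g/ → onset of the next syllable (single consonants are always licit onsets).
So the parse is pys.bi.plyg.bwy.giv.
Syllable 3 is /plyg/: onset /pl/, nucleus /y/, coda /g/.

pl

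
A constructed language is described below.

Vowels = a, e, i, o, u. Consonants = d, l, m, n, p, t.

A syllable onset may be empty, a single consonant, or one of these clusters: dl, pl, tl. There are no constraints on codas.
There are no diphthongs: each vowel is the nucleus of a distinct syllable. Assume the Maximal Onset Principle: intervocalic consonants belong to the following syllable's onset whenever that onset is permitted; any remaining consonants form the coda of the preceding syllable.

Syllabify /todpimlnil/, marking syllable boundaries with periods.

tod.piml.nil

The vowels are o, i, i — 3 nuclei, so 3 syllables.
V1 /o/ – V2 /i/: /dp/ — longest licit onset from the right is /p/, leaving /d/ as coda.
V2 /i/ – V3 /i/: cluster /mln/ — the longest permitted-onset suffix is /n/; onset = /n/, preceding coda = /ml/.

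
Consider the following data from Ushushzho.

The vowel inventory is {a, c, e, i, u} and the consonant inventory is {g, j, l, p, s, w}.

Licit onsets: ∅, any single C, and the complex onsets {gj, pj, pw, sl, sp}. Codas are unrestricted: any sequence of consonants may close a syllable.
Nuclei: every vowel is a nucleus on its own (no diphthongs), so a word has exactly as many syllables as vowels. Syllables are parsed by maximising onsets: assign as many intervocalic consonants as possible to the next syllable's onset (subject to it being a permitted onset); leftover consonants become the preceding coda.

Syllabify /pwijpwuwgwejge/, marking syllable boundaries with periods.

Nuclei (vowels): i, u, e, e → 4 syllables.
/i…u/ gap (V1→V2): /jpw/ splits as /j/ + /pw/ (/pw/ is the longest suffix that is a licit onset).
/u…e/ gap (V2→V3): cluster /wgw/ — the longest permitted-onset suffix is /w/; onset = /w/, preceding coda = /wg/.
/e…e/ gap (V3→V4): /jg/; trying suffixes from longest down, /g/ is the first permitted one, so coda /j/ | onset /g/.

pwij.pwuwg.wej.ge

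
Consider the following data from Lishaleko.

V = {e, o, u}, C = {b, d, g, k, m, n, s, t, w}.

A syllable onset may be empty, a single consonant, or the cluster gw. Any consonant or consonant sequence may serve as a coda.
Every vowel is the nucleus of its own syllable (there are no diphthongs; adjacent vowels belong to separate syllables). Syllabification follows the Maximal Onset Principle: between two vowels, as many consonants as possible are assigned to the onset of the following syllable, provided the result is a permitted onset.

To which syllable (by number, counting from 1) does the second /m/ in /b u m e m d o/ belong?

The vowels are u, e, o — 3 nuclei, so 3 syllables.
V1 /u/ – V2 /e/: /m/ → onset of the next syllable (single consonants are always licit onsets).
V2 /e/ – V3 /o/: cluster /md/ — the longest permitted-onset suffix is /d/; onset = /d/, preceding coda = /m/.
So the parse is bu.mem.do.
The second /m/ is in the coda of syllable 2 (/mem/).

2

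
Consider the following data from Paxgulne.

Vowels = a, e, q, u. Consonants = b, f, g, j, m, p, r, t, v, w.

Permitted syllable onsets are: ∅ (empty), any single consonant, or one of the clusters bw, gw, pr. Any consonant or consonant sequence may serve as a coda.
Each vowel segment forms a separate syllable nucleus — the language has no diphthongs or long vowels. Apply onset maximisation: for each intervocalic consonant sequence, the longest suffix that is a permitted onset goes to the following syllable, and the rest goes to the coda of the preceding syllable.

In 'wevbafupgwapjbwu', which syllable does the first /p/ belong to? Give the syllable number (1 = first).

3

Vowels present: e, a, u, a, u; each is a nucleus, giving 5 syllables.
Between /e/ (V1) and /a/ (V2): cluster /vb/ — the longest permitted-onset suffix is /b/; onset = /b/, preceding coda = /v/.
Between /a/ (V2) and /u/ (V3): /f/ → onset of the next syllable (single consonants are always licit onsets).
Between /u/ (V3) and /a/ (V4): cluster /pgw/ — the longest permitted-onset suffix is /gw/; onset = /gw/, preceding coda = /p/.
Between /a/ (V4) and /u/ (V5): /pjbw/ splits as /pj/ + /bw/ (/bw/ is the longest suffix that is a licit onset).
Syllabification: wev.ba.fup.gwapj.bwu.
The first /p/ is in the coda of syllable 3 (/fup/).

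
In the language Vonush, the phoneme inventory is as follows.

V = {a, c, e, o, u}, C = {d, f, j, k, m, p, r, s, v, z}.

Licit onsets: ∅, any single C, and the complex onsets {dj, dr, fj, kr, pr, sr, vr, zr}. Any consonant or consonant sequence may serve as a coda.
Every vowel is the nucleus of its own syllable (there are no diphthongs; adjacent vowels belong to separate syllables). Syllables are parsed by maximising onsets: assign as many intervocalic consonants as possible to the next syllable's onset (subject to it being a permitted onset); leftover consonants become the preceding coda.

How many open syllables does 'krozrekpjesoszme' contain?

The vowels are o, e, e, o, e — 5 nuclei, so 5 syllables.
Between /o/ (V1) and /e/ (V2): cluster /zr/ — /zr/ is itself a permitted onset, so the whole cluster goes right; preceding coda = ∅.
Between /e/ (V2) and /e/ (V3): /kpj/ splits as /kp/ + /j/ (/j/ is the longest suffix that is a licit onset).
Between /e/ (V3) and /o/ (V4): just /s/ — single C goes to the following onset.
Between /o/ (V4) and /e/ (V5): /szm/ — longest licit onset from the right is /m/, leaving /sz/ as coda.
Result: kro.zrekp.je.sosz.me.
Classifying each syllable: /kro/ (open), /zrekp/ (closed), /je/ (open), /sosz/ (closed), /me/ (open).
Open syllables: 3.

3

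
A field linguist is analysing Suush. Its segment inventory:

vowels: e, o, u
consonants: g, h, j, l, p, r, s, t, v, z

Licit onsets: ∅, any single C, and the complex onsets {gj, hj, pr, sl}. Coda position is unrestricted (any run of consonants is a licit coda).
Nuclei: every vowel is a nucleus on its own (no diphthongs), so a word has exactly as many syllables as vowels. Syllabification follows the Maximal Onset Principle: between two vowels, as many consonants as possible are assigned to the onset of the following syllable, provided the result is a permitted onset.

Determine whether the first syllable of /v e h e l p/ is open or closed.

open

The vowels are e, e — 2 nuclei, so 2 syllables.
σ1/σ2 boundary: /h/ → onset of the next syllable (single consonants are always licit onsets).
So the parse is ve.help.
Syllable 1 is /ve/; it ends in its nucleus with no coda, so it is open.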